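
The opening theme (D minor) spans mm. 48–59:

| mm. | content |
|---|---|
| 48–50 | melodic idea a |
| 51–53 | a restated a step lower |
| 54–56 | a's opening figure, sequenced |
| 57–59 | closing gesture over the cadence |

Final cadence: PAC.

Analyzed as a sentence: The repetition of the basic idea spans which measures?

measures 51–53

The presentation of a sentence is the basic idea (mm. 48–50) plus its repetition (mm. 51–53); the repetition of the basic idea is therefore mm. 51-53.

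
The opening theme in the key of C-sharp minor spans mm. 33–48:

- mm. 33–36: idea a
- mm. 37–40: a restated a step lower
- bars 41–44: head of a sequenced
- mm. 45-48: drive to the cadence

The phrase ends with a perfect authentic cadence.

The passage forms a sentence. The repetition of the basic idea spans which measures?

measures 37–40

The presentation of a sentence is the basic idea (mm. 33–36) plus its repetition (bars 37-40); the repetition of the basic idea is therefore mm. 37–40.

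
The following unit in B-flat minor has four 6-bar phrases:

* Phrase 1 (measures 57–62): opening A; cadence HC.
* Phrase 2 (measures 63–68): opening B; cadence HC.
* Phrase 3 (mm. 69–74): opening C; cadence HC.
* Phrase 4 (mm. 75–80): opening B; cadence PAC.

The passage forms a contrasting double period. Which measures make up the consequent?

measures 69–80

In a double period the first pair of phrases (ending half cadence) is the large antecedent and the second pair (ending perfect authentic cadence) is the large consequent; the consequent is measures 69–80.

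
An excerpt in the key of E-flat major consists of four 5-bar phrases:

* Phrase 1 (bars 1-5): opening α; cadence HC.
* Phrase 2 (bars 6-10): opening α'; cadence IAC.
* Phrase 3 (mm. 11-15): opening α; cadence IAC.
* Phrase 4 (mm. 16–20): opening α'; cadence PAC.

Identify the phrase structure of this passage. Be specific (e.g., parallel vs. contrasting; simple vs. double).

parallel double period

Four phrases in two halves: the first half (mm. 1–10) ends with an imperfect authentic cadence, the second (mm. 11–20) with a perfect authentic cadence — a large antecedent–consequent pair, i.e. a double period.
Phrase 3 begins with the same material as phrase 1, making it parallel.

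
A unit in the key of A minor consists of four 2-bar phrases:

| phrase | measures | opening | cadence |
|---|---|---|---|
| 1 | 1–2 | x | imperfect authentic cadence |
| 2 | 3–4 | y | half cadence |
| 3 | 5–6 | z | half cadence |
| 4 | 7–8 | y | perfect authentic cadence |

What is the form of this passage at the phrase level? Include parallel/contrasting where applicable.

contrasting double period

Four phrases in two halves: the first half (measures 1–4) ends with a half cadence, the second (bars 5–8) with a perfect authentic cadence — a large antecedent–consequent pair, i.e. a double period.
Phrase 3 begins with different material from phrase 1, making it contrasting.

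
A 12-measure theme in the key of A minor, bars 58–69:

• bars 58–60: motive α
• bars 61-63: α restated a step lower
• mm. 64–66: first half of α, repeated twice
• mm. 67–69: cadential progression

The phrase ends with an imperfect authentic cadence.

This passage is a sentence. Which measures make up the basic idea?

The presentation of a sentence is the basic idea (measures 58-60) plus its repetition (measures 61-63); the basic idea is therefore mm. 58–60.

measures 58–60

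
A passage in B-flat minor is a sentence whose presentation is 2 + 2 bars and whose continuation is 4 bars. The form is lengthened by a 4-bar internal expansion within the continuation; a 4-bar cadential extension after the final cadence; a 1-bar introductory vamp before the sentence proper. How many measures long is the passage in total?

17 measures

Basic sentence: 2 + 2 + 4 = 8 bars.
8 (basic form) + 4 (internal expansion) + 4 (cadential extension) + 1 (introduction) = 17.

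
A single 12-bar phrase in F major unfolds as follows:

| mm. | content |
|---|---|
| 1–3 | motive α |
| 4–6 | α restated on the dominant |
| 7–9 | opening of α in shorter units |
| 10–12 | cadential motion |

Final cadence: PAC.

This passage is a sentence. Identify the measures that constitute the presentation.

The presentation of a sentence is the basic idea (mm. 1-3) plus its repetition (bars 4-6); the presentation is therefore measures 1-6.

measures 1–6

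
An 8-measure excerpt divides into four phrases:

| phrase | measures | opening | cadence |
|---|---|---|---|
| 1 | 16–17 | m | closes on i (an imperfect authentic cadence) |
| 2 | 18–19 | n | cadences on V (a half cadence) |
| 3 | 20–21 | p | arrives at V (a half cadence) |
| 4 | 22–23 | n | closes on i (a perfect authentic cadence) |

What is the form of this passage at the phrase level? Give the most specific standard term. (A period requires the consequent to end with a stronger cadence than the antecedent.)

Four phrases in two halves: the first half (mm. 16–19) ends with a half cadence, the second (bars 20–23) with a perfect authentic cadence — a large antecedent–consequent pair, i.e. a double period.
Phrase 3 begins with different material from phrase 1, making it contrasting.

contrasting double period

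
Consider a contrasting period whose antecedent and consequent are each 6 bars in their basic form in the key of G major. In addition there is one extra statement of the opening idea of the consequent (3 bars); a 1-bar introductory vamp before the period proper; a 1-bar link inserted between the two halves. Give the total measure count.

17 measures

Basic contrasting period: 6 + 6 = 12 bars.
12 (basic form) + 3 (extra statement) + 1 (introduction) + 1 (link) = 17.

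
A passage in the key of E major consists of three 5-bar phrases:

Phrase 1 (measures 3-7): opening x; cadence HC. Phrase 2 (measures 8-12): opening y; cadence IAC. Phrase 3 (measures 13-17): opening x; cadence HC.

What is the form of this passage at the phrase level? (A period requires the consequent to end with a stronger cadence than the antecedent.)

The final phrase closes with a half cadence, which is not stronger than the preceding imperfect authentic cadence; the 3 phrases lack an overall antecedent–consequent design and so form a phrase group.

phrase group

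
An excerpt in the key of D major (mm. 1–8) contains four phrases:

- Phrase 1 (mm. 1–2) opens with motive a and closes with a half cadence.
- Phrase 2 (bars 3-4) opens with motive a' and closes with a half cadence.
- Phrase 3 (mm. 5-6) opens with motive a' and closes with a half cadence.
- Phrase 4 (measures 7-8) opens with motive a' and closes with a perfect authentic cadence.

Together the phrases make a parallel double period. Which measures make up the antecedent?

measures 1–4

In a double period the first pair of phrases (ending half cadence) is the large antecedent and the second pair (ending perfect authentic cadence) is the large consequent; the antecedent is measures 1–4.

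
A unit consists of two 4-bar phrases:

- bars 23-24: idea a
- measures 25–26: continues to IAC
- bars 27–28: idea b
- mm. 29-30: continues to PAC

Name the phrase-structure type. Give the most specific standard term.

Phrase 1 ends with an imperfect authentic cadence (weaker) and phrase 2 with a perfect authentic cadence (stronger): antecedent + consequent = a period.
The two phrases open with different material (a / b), so the period is contrasting.

contrasting period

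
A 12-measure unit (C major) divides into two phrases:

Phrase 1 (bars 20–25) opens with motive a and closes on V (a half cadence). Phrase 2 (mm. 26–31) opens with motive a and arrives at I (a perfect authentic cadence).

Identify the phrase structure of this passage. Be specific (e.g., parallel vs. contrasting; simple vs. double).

Phrase 1 ends with a half cadence (weaker) and phrase 2 with a perfect authentic cadence (stronger): antecedent + consequent = a period.
The two phrases open with the same material (a / a), so the period is parallel.

parallel period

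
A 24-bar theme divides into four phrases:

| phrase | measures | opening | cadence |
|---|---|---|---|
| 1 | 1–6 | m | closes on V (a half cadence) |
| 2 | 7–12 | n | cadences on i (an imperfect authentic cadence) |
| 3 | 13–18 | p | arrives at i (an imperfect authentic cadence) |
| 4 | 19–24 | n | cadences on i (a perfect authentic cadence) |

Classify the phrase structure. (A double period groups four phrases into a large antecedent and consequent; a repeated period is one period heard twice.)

contrasting double period

Four phrases in two halves: the first half (mm. 1–12) ends with an imperfect authentic cadence, the second (measures 13–24) with a perfect authentic cadence — a large antecedent–consequent pair, i.e. a double period.
Phrase 3 begins with different material from phrase 1, making it contrasting.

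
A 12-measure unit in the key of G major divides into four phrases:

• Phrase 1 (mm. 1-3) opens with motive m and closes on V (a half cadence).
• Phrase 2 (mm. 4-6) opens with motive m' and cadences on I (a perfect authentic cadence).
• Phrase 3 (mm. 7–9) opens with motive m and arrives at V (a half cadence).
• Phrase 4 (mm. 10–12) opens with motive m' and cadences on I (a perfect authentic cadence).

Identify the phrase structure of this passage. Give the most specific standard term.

repeated period

The cadence pattern HC–PAC–HC–PAC is weak–strong twice, and phrases 3–4 restate phrases 1–2: a period heard twice, not a double period (which would end weakly at phrase 2).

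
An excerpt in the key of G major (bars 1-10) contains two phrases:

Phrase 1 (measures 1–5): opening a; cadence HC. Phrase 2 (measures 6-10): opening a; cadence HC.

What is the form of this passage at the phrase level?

repeated phrase

Both phrases have the same opening (a) and the same cadence (half cadence): the second is a restatement, not a consequent, so this is a repeated phrase rather than a period.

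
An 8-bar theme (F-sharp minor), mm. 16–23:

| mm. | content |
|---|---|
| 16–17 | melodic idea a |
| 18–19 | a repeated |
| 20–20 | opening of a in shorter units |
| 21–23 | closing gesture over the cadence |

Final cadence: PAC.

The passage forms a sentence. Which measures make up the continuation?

measures 20–23

After the presentation (bars 16-19), the continuation covers the fragmentation through the cadence: bars 20–23.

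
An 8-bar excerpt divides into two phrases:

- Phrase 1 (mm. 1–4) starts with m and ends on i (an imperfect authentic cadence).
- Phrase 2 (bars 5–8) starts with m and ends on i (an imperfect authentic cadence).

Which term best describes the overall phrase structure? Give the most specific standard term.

Both phrases have the same opening (m) and the same cadence (imperfect authentic cadence): the second is a restatement, not a consequent, so this is a repeated phrase rather than a period.

repeated phrase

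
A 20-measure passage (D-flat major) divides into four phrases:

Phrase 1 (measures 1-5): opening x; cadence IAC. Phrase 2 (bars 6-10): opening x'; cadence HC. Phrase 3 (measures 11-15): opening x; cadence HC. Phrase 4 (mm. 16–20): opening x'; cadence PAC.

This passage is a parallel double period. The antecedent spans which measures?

measures 1–10

In a double period the four phrases pair into a large antecedent (phrases 1–2, ending half cadence) and a large consequent (phrases 3–4, ending perfect authentic cadence). The antecedent spans bars 1–10.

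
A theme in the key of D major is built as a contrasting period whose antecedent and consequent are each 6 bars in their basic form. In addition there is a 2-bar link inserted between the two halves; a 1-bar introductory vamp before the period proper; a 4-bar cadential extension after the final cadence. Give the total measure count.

19 measures

Basic contrasting period: 6 + 6 = 12 bars.
12 (basic form) + 2 (link) + 1 (introduction) + 4 (cadential extension) = 19.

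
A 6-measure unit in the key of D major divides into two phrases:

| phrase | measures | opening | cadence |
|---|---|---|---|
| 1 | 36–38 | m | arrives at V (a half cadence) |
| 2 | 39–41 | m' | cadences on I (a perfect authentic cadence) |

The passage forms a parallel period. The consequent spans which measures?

measures 39–41

The antecedent is the phrase ending with the weaker cadence (half cadence, phrase 1) and the consequent the one ending more conclusively (perfect authentic cadence, phrase 2); the consequent is measures 39–41.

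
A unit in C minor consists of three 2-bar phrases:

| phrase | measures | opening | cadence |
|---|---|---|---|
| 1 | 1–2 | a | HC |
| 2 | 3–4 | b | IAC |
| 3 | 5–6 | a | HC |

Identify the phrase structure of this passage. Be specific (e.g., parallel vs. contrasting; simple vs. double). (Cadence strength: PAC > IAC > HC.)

phrase group

The final phrase closes with a half cadence, which is not stronger than the preceding imperfect authentic cadence; the 3 phrases lack an overall antecedent–consequent design and so form a phrase group.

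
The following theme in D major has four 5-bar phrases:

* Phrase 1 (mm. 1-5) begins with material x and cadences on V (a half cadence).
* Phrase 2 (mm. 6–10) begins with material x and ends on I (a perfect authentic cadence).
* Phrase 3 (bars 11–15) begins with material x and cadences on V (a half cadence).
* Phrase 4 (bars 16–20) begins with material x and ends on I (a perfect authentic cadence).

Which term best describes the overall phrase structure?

The cadence pattern HC–PAC–HC–PAC is weak–strong twice, and phrases 3–4 restate phrases 1–2: a period heard twice, not a double period (which would end weakly at phrase 2).

repeated period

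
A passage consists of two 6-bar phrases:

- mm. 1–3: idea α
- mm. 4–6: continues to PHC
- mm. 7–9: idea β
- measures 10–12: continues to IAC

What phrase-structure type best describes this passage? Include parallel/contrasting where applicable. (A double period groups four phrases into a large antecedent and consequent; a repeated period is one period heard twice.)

Phrase 1 ends with a Phrygian half cadence (weaker) and phrase 2 with an imperfect authentic cadence (stronger): antecedent + consequent = a period.
The two phrases open with different material (α / β), so the period is contrasting.

contrasting period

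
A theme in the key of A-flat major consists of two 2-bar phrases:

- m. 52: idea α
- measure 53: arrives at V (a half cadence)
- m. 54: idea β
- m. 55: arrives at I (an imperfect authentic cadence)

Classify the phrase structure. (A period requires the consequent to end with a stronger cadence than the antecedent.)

contrasting period

Phrase 1 ends with a half cadence (weaker) and phrase 2 with an imperfect authentic cadence (stronger): antecedent + consequent = a period.
The two phrases open with different material (α / β), so the period is contrasting.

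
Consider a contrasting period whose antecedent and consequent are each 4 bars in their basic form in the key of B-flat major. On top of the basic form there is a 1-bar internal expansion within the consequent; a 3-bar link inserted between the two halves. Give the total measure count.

Basic contrasting period: 4 + 4 = 8 bars.
8 (basic form) + 1 (internal expansion) + 3 (link) = 12.

12 measures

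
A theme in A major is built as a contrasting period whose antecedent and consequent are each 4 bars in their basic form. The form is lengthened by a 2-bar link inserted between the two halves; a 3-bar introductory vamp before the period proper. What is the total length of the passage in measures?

Basic contrasting period: 4 + 4 = 8 bars.
8 (basic form) + 2 (link) + 3 (introduction) = 13.

13 measures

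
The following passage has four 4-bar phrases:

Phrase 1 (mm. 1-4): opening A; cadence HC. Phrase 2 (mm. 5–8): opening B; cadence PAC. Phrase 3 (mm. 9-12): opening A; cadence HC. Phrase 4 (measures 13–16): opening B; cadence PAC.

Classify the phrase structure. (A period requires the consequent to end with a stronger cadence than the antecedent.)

The cadence pattern HC–PAC–HC–PAC is weak–strong twice, and phrases 3–4 restate phrases 1–2: a period heard twice, not a double period (which would end weakly at phrase 2).

repeated period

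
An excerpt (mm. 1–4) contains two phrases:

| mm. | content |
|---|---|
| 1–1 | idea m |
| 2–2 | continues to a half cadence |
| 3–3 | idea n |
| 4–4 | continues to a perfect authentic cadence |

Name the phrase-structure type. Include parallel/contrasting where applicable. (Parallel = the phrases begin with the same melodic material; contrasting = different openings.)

Phrase 1 ends with a half cadence (weaker) and phrase 2 with a perfect authentic cadence (stronger): antecedent + consequent = a period.
The two phrases open with different material (m / n), so the period is contrasting.

contrasting period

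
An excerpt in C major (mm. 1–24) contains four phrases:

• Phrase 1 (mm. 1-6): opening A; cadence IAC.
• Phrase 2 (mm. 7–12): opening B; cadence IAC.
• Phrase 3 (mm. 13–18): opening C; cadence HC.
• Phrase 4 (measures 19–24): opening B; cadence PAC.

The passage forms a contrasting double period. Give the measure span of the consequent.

measures 13–24

In a double period the four phrases pair into a large antecedent (phrases 1–2, ending imperfect authentic cadence) and a large consequent (phrases 3–4, ending perfect authentic cadence). The consequent spans mm. 13-24.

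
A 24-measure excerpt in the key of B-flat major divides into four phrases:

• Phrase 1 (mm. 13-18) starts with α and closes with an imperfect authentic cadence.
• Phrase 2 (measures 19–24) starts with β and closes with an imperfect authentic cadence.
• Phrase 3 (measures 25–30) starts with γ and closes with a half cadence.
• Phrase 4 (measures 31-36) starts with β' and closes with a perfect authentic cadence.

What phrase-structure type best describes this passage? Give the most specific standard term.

contrasting double period

Four phrases in two halves: the first half (mm. 13–24) ends with an imperfect authentic cadence, the second (measures 25–36) with a perfect authentic cadence — a large antecedent–consequent pair, i.e. a double period.
Phrase 3 begins with different material from phrase 1, making it contrasting.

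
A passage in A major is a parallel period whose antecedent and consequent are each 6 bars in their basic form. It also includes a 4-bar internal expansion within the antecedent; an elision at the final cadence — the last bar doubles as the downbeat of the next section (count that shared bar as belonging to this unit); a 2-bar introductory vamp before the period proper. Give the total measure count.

Basic parallel period: 6 + 6 = 12 bars.
12 (basic form) + 4 (internal expansion) + 2 (introduction) = 18.
The elision shares a bar with the next section but does not change this unit's count.

18 measures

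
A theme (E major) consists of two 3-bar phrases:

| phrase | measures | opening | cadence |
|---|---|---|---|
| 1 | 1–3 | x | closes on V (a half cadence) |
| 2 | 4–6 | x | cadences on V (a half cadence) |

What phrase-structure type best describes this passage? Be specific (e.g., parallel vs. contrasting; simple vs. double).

Both phrases have the same opening (x) and the same cadence (half cadence): the second is a restatement, not a consequent, so this is a repeated phrase rather than a period.

repeated phrase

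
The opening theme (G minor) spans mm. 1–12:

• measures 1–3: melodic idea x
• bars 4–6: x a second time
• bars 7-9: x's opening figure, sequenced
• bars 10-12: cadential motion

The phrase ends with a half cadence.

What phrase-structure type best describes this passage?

Basic idea (mm. 1-3) + its repetition (mm. 4–6) form the presentation; fragmentation and cadence (mm. 7–12) form the continuation — the 12-bar whole is a sentence.

sentence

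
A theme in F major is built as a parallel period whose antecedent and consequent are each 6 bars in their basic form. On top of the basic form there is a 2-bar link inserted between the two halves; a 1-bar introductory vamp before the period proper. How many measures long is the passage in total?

15 measures

Basic parallel period: 6 + 6 = 12 bars.
12 (basic form) + 2 (link) + 1 (introduction) = 15.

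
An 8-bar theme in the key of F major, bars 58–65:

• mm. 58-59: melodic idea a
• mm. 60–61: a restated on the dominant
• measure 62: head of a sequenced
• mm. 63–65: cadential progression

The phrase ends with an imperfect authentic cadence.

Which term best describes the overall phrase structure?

Basic idea (mm. 58–59) + its repetition (mm. 60-61) form the presentation; fragmentation and cadence (mm. 62-65) form the continuation — the 8-bar whole is a sentence.

sentence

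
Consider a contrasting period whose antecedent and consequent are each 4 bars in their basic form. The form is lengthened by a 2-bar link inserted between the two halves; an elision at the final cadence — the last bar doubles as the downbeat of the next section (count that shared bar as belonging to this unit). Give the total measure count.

10 measures

Basic contrasting period: 4 + 4 = 8 bars.
8 (basic form) + 2 (link) = 10.
The elision shares a bar with the next section but does not change this unit's count.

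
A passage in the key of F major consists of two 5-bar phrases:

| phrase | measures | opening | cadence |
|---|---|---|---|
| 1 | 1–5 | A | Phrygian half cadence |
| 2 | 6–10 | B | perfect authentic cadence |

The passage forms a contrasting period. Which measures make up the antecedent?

measures 1–5

The phrase ending with the weaker cadence (Phrygian half cadence) is the antecedent; the one ending more conclusively (perfect authentic cadence) is the consequent. The antecedent is measures 1–5.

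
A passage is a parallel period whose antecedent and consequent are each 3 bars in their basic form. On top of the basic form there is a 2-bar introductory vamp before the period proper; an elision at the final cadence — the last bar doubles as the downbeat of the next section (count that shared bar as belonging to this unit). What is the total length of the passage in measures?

Basic parallel period: 3 + 3 = 6 bars.
6 (basic form) + 2 (introduction) = 8.
The elision shares a bar with the next section but does not change this unit's count.

8 measures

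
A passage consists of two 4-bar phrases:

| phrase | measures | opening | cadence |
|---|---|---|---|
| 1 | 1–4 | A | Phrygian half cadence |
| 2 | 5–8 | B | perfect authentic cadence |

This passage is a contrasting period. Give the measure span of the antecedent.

The antecedent is the phrase ending with the weaker cadence (Phrygian half cadence, phrase 1) and the consequent the one ending more conclusively (perfect authentic cadence, phrase 2); the antecedent is bars 1–4.

measures 1–4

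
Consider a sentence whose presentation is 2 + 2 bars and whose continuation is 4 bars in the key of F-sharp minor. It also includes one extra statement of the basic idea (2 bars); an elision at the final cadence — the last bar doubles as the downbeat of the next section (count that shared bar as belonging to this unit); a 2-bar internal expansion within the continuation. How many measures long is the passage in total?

12 measures

Basic sentence: 2 + 2 + 4 = 8 bars.
8 (basic form) + 2 (extra statement) + 2 (internal expansion) = 12.
The elision shares a bar with the next section but does not change this unit's count.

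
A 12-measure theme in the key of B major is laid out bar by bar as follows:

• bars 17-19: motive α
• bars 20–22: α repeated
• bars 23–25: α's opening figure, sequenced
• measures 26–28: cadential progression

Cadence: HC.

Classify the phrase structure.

sentence

Basic idea (measures 17-19) + its repetition (mm. 20-22) form the presentation; fragmentation and cadence (mm. 23-28) form the continuation — the 12-bar whole is a sentence.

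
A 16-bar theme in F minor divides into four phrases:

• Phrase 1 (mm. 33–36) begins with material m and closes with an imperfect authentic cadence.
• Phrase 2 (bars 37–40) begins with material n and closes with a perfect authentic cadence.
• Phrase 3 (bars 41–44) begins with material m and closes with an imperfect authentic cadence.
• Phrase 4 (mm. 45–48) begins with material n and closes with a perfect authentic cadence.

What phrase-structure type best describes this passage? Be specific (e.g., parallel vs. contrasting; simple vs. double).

repeated period

The cadence pattern IAC–PAC–IAC–PAC is weak–strong twice, and phrases 3–4 restate phrases 1–2: a period heard twice, not a double period (which would end weakly at phrase 2).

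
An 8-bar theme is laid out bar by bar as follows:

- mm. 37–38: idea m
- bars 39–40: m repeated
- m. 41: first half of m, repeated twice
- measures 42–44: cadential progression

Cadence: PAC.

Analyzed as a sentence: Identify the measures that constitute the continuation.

measures 41–44

After the presentation (mm. 37–40), the continuation covers the fragmentation through the cadence: mm. 41–44.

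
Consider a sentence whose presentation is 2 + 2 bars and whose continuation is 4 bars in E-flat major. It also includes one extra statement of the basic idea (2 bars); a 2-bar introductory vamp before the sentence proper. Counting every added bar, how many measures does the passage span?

Basic sentence: 2 + 2 + 4 = 8 bars.
8 (basic form) + 2 (extra statement) + 2 (introduction) = 12.

12 measures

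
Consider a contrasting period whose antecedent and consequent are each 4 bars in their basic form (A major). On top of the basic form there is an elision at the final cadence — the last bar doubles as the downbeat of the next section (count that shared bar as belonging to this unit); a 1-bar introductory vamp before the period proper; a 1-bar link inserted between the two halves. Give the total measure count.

Basic contrasting period: 4 + 4 = 8 bars.
8 (basic form) + 1 (introduction) + 1 (link) = 10.
The elision shares a bar with the next section but does not change this unit's count.

10 measures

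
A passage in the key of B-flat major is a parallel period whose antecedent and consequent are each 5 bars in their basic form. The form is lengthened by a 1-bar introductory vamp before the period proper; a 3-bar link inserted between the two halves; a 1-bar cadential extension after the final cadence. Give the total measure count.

15 measures

Basic parallel period: 5 + 5 = 10 bars.
10 (basic form) + 1 (introduction) + 3 (link) + 1 (cadential extension) = 15.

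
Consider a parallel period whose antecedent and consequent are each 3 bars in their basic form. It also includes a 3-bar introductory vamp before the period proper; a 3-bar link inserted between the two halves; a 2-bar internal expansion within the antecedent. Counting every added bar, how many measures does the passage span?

14 measures

Basic parallel period: 3 + 3 = 6 bars.
6 (basic form) + 3 (introduction) + 3 (link) + 2 (internal expansion) = 14.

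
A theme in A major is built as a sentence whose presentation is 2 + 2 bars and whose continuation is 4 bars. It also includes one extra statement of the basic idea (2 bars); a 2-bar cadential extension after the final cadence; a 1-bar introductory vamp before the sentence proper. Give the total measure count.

Basic sentence: 2 + 2 + 4 = 8 bars.
8 (basic form) + 2 (extra statement) + 2 (cadential extension) + 1 (introduction) = 13.

13 measures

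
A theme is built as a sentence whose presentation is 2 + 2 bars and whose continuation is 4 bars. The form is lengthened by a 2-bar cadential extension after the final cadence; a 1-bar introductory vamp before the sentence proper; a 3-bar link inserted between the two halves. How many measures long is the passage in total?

14 measures

Basic sentence: 2 + 2 + 4 = 8 bars.
8 (basic form) + 2 (cadential extension) + 1 (introduction) + 3 (link) = 14.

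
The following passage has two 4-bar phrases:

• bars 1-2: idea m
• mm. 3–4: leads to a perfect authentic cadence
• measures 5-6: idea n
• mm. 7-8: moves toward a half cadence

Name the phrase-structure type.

The second phrase closes with a half cadence, which is not stronger than the first phrase's perfect authentic cadence; without a weak→strong cadential pair there is no antecedent–consequent relationship, so this is a phrase group rather than a period.

phrase group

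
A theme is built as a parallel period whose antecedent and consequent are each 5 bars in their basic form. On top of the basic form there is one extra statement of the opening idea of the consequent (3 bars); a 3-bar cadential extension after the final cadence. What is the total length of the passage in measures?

Basic parallel period: 5 + 5 = 10 bars.
10 (basic form) + 3 (extra statement) + 3 (cadential extension) = 16.

16 measures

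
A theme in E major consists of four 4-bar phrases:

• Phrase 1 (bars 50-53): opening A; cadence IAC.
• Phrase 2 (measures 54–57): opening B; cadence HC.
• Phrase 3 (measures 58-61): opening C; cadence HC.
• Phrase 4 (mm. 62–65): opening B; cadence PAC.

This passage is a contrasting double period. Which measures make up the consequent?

measures 58–65

In a double period the four phrases pair into a large antecedent (phrases 1–2, ending half cadence) and a large consequent (phrases 3–4, ending perfect authentic cadence). The consequent spans mm. 58-65.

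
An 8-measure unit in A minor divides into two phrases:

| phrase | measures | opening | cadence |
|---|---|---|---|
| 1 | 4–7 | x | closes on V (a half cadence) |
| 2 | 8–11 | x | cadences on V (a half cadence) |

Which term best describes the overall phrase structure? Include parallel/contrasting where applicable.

repeated phrase

Both phrases have the same opening (x) and the same cadence (half cadence): the second is a restatement, not a consequent, so this is a repeated phrase rather than a period.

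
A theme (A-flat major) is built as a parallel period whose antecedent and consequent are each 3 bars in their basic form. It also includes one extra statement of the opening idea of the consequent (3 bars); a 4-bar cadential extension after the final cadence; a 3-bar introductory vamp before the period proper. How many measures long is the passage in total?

16 measures

Basic parallel period: 3 + 3 = 6 bars.
6 (basic form) + 3 (extra statement) + 4 (cadential extension) + 3 (introduction) = 16.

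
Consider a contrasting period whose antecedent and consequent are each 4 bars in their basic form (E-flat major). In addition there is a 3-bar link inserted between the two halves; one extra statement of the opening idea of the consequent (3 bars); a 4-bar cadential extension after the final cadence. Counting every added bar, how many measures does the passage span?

Basic contrasting period: 4 + 4 = 8 bars.
8 (basic form) + 3 (link) + 3 (extra statement) + 4 (cadential extension) = 18.

18 measures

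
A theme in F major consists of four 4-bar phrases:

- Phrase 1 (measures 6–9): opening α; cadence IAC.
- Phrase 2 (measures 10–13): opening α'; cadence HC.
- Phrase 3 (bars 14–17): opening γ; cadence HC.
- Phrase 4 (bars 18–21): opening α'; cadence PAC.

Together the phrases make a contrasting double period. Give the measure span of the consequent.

measures 14–21

In a double period the first pair of phrases (ending half cadence) is the large antecedent and the second pair (ending perfect authentic cadence) is the large consequent; the consequent is measures 14–21.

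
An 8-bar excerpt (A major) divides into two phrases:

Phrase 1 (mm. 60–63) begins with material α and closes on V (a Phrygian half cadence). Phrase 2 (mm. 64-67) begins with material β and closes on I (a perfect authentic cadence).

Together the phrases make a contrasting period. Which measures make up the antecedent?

The phrase ending with the weaker cadence (Phrygian half cadence) is the antecedent; the one ending more conclusively (perfect authentic cadence) is the consequent. The antecedent is measures 60–63.

measures 60–63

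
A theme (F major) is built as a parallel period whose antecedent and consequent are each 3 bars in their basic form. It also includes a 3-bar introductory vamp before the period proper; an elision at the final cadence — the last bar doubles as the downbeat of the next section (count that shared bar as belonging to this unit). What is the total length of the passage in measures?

Basic parallel period: 3 + 3 = 6 bars.
6 (basic form) + 3 (introduction) = 9.
The elision shares a bar with the next section but does not change this unit's count.

9 measures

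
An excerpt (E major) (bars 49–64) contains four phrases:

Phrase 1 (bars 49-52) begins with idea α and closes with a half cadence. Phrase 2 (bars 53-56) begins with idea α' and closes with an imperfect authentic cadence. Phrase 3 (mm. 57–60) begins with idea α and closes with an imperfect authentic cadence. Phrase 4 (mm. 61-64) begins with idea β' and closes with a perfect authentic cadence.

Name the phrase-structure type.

parallel double period

Four phrases in two halves: the first half (bars 49-56) ends with an imperfect authentic cadence, the second (mm. 57–64) with a perfect authentic cadence — a large antecedent–consequent pair, i.e. a double period.
Phrase 3 begins with the same material as phrase 1, making it parallel.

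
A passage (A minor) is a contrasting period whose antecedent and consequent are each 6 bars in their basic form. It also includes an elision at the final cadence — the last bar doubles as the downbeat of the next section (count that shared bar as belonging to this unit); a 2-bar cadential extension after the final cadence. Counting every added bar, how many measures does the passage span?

14 measures

Basic contrasting period: 6 + 6 = 12 bars.
12 (basic form) + 2 (cadential extension) = 14.
The elision shares a bar with the next section but does not change this unit's count.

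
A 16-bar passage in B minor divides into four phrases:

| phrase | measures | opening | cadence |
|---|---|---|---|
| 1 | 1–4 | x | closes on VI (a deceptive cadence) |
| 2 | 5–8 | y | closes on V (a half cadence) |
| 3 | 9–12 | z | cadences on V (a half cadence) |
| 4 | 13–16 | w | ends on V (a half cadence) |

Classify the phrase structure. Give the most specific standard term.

phrase group

Phrase 4 ends with a half cadence, no stronger than phrase 2's half cadence, so the four phrases do not form a double period; nor do phrases 3–4 duplicate 1–2, so it is not a repeated period. With no phrase reaching a conclusive cadence, the passage is a phrase group.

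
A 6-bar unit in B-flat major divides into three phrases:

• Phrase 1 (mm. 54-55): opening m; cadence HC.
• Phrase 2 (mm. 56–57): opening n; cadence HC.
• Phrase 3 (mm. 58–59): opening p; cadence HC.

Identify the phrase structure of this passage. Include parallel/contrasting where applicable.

The final phrase closes with a half cadence, which is not stronger than the preceding half cadence; the 3 phrases lack an overall antecedent–consequent design and so form a phrase group.

phrase group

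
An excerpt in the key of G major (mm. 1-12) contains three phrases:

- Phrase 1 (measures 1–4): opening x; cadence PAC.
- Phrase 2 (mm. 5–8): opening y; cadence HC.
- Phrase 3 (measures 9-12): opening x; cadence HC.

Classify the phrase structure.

phrase group

The final phrase closes with a half cadence, which is not stronger than the preceding half cadence; the 3 phrases lack an overall antecedent–consequent design and so form a phrase group.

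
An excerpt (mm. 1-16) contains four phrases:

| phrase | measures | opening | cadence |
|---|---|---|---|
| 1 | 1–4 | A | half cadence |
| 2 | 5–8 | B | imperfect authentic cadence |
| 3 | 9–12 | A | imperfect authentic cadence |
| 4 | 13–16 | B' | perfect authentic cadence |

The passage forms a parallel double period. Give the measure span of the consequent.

measures 9–16

In a double period the first pair of phrases (ending imperfect authentic cadence) is the large antecedent and the second pair (ending perfect authentic cadence) is the large consequent; the consequent is measures 9–16.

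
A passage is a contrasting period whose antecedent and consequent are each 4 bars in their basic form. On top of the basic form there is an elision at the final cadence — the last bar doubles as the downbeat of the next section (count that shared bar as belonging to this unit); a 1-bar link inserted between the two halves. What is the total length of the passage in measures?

9 measures

Basic contrasting period: 4 + 4 = 8 bars.
8 (basic form) + 1 (link) = 9.
The elision shares a bar with the next section but does not change this unit's count.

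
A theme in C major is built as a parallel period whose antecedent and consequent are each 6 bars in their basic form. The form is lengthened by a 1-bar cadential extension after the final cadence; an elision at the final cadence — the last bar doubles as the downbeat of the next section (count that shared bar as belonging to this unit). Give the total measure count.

13 measures

Basic parallel period: 6 + 6 = 12 bars.
12 (basic form) + 1 (cadential extension) = 13.
The elision shares a bar with the next section but does not change this unit's count.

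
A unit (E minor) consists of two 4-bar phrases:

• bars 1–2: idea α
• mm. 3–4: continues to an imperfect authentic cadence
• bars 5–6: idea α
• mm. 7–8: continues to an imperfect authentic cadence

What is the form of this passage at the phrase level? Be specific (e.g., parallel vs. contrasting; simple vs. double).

repeated phrase

Both phrases have the same opening (α) and the same cadence (imperfect authentic cadence): the second is a restatement, not a consequent, so this is a repeated phrase rather than a period.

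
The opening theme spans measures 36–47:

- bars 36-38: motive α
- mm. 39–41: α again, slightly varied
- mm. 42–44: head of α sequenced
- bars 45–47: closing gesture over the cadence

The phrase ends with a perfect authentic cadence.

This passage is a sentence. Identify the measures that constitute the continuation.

measures 42–47

After the presentation (mm. 36-41), the continuation covers the fragmentation through the cadence: mm. 42–47.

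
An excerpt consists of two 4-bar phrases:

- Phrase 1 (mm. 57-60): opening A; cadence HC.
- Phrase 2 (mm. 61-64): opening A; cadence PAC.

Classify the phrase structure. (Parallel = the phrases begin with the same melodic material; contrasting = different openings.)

Phrase 1 ends with a half cadence (weaker) and phrase 2 with a perfect authentic cadence (stronger): antecedent + consequent = a period.
The two phrases open with the same material (A / A), so the period is parallel.

parallel period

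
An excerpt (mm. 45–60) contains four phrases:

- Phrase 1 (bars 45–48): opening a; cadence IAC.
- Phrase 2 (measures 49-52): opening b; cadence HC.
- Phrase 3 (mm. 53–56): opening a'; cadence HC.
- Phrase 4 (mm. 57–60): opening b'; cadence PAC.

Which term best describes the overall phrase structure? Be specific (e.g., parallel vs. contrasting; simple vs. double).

Four phrases in two halves: the first half (mm. 45-52) ends with a half cadence, the second (bars 53–60) with a perfect authentic cadence — a large antecedent–consequent pair, i.e. a double period.
Phrase 3 begins with the same material as phrase 1, making it parallel.

parallel double period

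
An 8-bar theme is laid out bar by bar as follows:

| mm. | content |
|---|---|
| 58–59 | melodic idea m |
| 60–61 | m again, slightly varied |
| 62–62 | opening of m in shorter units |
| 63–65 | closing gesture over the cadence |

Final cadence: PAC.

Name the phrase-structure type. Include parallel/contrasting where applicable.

sentence

Basic idea (mm. 58–59) + its repetition (measures 60-61) form the presentation; fragmentation and cadence (bars 62–65) form the continuation — the 8-bar whole is a sentence.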